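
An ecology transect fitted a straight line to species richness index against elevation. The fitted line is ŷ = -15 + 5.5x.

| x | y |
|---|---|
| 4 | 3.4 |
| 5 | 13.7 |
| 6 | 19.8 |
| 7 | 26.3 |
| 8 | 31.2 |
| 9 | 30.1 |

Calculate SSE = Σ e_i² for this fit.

x=4: ŷ = -15 + 5.5·4 = 7; e = 3.4 − 7 = -3.6
x=5: ŷ = -15 + 5.5·5 = 12.5; e = 13.7 − 12.5 = 1.2
x=6: ŷ = -15 + 5.5·6 = 18; e = 19.8 − 18 = 1.8
x=7: ŷ = -15 + 5.5·7 = 23.5; e = 26.3 − 23.5 = 2.8
x=8: ŷ = -15 + 5.5·8 = 29; e = 31.2 − 29 = 2.2
x=9: ŷ = -15 + 5.5·9 = 34.5; e = 30.1 − 34.5 = -4.4
SSE = 12.96 + 1.44 + 3.24 + 7.84 + 4.84 + 19.36 = 49.68

SSE = 49.68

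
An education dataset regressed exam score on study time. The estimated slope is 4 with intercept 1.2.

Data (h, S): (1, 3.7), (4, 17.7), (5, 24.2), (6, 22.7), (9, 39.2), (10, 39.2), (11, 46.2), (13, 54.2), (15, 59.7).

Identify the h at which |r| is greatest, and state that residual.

h=1: Ŝ = 1.2 + 4·1 = 5.2; r = 3.7 − 5.2 = -1.5
h=4: Ŝ = 1.2 + 4·4 = 17.2; r = 17.7 − 17.2 = 0.5
h=5: Ŝ = 1.2 + 4·5 = 21.2; r = 24.2 − 21.2 = 3
h=6: Ŝ = 1.2 + 4·6 = 25.2; r = 22.7 − 25.2 = -2.5
h=9: Ŝ = 1.2 + 4·9 = 37.2; r = 39.2 − 37.2 = 2
h=10: Ŝ = 1.2 + 4·10 = 41.2; r = 39.2 − 41.2 = -2
h=11: Ŝ = 1.2 + 4·11 = 45.2; r = 46.2 − 45.2 = 1
h=13: Ŝ = 1.2 + 4·13 = 53.2; r = 54.2 − 53.2 = 1
h=15: Ŝ = 1.2 + 4·15 = 61.2; r = 59.7 − 61.2 = -1.5
Largest |r| is 3 at h = 5, residual 3.

h = 5, r = 3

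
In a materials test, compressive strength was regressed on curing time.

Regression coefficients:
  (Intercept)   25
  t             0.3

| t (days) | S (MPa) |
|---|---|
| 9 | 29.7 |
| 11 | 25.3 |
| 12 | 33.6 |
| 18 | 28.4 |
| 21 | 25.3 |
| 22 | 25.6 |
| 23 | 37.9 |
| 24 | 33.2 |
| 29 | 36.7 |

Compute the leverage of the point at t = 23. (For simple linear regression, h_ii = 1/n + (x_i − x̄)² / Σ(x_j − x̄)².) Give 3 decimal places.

t̄ = (9 + 11 + 12 + 18 + 21 + 22 + 23 + 24 + 29)/9 = 18.7778
Σ(t − t̄)² = 95.6049 + 60.4938 + 45.9383 + 0.604938 + 4.93827 + 10.3827 + 17.8272 + 27.2716 + 104.494 = 367.556
h = 1/9 + (4.22222)²/367.556 = 0.111111 + 0.0485019 = 0.160

h = 0.160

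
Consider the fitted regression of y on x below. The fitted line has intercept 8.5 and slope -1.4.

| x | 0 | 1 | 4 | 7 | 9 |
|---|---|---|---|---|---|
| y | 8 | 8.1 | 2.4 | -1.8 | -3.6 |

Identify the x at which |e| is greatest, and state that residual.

x = 1, e = 1

x=0: ŷ = 8.5 − 1.4·0 = 8.5; e = 8 − 8.5 = -0.5
x=1: ŷ = 8.5 − 1.4·1 = 7.1; e = 8.1 − 7.1 = 1
x=4: ŷ = 8.5 − 1.4·4 = 2.9; e = 2.4 − 2.9 = -0.5
x=7: ŷ = 8.5 − 1.4·7 = -1.3; e = -1.8 − (-1.3) = -0.5
x=9: ŷ = 8.5 − 1.4·9 = -4.1; e = -3.6 − (-4.1) = 0.5
Largest |e| is 1 at x = 1, residual 1.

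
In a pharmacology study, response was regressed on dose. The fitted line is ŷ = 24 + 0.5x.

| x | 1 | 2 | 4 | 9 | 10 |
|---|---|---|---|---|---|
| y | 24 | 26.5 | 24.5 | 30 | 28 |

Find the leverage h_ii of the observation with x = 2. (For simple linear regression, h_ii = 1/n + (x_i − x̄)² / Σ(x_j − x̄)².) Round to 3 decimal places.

h = 0.353

x̄ = (1 + 2 + 4 + 9 + 10)/5 = 5.2
Σ(x − x̄)² = 17.64 + 10.24 + 1.44 + 14.44 + 23.04 = 66.8
h = 1/5 + (-3.2)²/66.8 = 0.2 + 0.153293 = 0.353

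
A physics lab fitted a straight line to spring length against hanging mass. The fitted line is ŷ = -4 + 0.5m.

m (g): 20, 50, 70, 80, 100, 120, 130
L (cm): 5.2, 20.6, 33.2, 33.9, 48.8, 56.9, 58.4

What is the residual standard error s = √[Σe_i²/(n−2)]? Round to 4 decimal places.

s = 2.2565

m=20: ŷ = -4 + 0.5·20 = 6; e = 5.2 − 6 = -0.8
m=50: ŷ = -4 + 0.5·50 = 21; e = 20.6 − 21 = -0.4
m=70: ŷ = -4 + 0.5·70 = 31; e = 33.2 − 31 = 2.2
m=80: ŷ = -4 + 0.5·80 = 36; e = 33.9 − 36 = -2.1
m=100: ŷ = -4 + 0.5·100 = 46; e = 48.8 − 46 = 2.8
m=120: ŷ = -4 + 0.5·120 = 56; e = 56.9 − 56 = 0.9
m=130: ŷ = -4 + 0.5·130 = 61; e = 58.4 − 61 = -2.6
SSE = 0.64 + 0.16 + 4.84 + 4.41 + 7.84 + 0.81 + 6.76 = 25.46
s = √(25.46/5) = √5.092 ≈ 2.2565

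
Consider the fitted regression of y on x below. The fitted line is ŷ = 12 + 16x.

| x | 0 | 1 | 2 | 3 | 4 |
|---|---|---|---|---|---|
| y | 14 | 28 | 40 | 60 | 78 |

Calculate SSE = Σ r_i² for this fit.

x=0: ŷ = 12 + 16·0 = 12; r = 14 − 12 = 2
x=1: ŷ = 12 + 16·1 = 28; r = 28 − 28 = 0
x=2: ŷ = 12 + 16·2 = 44; r = 40 − 44 = -4
x=3: ŷ = 12 + 16·3 = 60; r = 60 − 60 = 0
x=4: ŷ = 12 + 16·4 = 76; r = 78 − 76 = 2
SSE = 4 + 0 + 16 + 0 + 4 = 24

SSE = 24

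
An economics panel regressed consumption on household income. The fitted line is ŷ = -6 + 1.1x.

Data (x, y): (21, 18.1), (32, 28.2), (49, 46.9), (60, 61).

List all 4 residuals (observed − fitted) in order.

x=21: ŷ = -6 + 1.1·21 = 17.1; e = 18.1 − 17.1 = 1
x=32: ŷ = -6 + 1.1·32 = 29.2; e = 28.2 − 29.2 = -1
x=49: ŷ = -6 + 1.1·49 = 47.9; e = 46.9 − 47.9 = -1
x=60: ŷ = -6 + 1.1·60 = 60; e = 61 − 60 = 1

1, -1, -1, 1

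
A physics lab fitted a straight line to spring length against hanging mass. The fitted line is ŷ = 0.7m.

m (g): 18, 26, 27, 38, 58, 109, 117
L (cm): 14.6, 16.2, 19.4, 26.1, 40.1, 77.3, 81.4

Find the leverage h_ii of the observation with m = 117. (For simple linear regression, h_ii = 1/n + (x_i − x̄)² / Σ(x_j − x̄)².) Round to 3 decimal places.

h = 0.512

m̄ = (18 + 26 + 27 + 38 + 58 + 109 + 117)/7 = 56.1429
Σ(m − m̄)² = 1454.88 + 908.592 + 849.306 + 329.163 + 3.44898 + 2793.88 + 3703.59 = 10042.9
h = 1/7 + (60.8571)²/10042.9 = 0.142857 + 0.368779 = 0.512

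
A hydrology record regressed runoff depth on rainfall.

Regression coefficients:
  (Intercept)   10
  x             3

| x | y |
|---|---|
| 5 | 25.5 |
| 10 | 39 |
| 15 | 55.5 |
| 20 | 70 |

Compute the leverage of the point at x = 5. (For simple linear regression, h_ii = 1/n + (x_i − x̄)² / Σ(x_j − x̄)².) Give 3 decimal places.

x̄ = (5 + 10 + 15 + 20)/4 = 12.5
Σ(x − x̄)² = 56.25 + 6.25 + 6.25 + 56.25 = 125
h = 1/4 + (-7.5)²/125 = 0.25 + 0.45 = 0.700

h = 0.700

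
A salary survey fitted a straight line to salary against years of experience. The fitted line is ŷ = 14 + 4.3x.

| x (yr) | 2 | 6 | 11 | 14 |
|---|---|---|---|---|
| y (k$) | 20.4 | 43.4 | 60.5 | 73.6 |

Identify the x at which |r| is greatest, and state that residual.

x=2: ŷ = 14 + 4.3·2 = 22.6; r = 20.4 − 22.6 = -2.2
x=6: ŷ = 14 + 4.3·6 = 39.8; r = 43.4 − 39.8 = 3.6
x=11: ŷ = 14 + 4.3·11 = 61.3; r = 60.5 − 61.3 = -0.8
x=14: ŷ = 14 + 4.3·14 = 74.2; r = 73.6 − 74.2 = -0.6
Largest |r| is 3.6 at x = 6, residual 3.6.

x = 6, r = 3.6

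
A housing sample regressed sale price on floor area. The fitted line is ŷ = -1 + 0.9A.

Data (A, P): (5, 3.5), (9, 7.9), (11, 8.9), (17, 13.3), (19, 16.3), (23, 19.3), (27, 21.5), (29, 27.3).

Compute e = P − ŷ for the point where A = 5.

e = 0

ŷ = -1 + 0.9·5 = 3.5
e = 3.5 − 3.5 = 0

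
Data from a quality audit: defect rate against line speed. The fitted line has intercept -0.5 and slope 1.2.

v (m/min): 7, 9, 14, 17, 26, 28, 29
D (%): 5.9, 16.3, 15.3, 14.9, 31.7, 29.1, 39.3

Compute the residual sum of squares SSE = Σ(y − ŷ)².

v=7: D̂ = -0.5 + 1.2·7 = 7.9; e = 5.9 − 7.9 = -2
v=9: D̂ = -0.5 + 1.2·9 = 10.3; e = 16.3 − 10.3 = 6
v=14: D̂ = -0.5 + 1.2·14 = 16.3; e = 15.3 − 16.3 = -1
v=17: D̂ = -0.5 + 1.2·17 = 19.9; e = 14.9 − 19.9 = -5
v=26: D̂ = -0.5 + 1.2·26 = 30.7; e = 31.7 − 30.7 = 1
v=28: D̂ = -0.5 + 1.2·28 = 33.1; e = 29.1 − 33.1 = -4
v=29: D̂ = -0.5 + 1.2·29 = 34.3; e = 39.3 − 34.3 = 5
SSE = 4 + 36 + 1 + 25 + 1 + 16 + 25 = 108

SSE = 108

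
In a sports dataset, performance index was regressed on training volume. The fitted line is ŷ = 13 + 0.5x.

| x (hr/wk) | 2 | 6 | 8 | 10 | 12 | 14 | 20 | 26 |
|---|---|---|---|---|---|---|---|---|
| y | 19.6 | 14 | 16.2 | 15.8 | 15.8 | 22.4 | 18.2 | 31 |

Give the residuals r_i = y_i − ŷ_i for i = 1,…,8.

5.6, -2, -0.8, -2.2, -3.2, 2.4, -4.8, 5

x=2: ŷ = 13 + 0.5·2 = 14; r = 19.6 − 14 = 5.6
x=6: ŷ = 13 + 0.5·6 = 16; r = 14 − 16 = -2
x=8: ŷ = 13 + 0.5·8 = 17; r = 16.2 − 17 = -0.8
x=10: ŷ = 13 + 0.5·10 = 18; r = 15.8 − 18 = -2.2
x=12: ŷ = 13 + 0.5·12 = 19; r = 15.8 − 19 = -3.2
x=14: ŷ = 13 + 0.5·14 = 20; r = 22.4 − 20 = 2.4
x=20: ŷ = 13 + 0.5·20 = 23; r = 18.2 − 23 = -4.8
x=26: ŷ = 13 + 0.5·26 = 26; r = 31 − 26 = 5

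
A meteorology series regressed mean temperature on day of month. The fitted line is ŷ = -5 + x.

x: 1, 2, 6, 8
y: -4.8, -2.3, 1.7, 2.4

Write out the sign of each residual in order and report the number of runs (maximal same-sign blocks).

x=1: ŷ = -5 + 1 = -4; r = -4.8 − (-4) = -0.8
x=2: ŷ = -5 + 2 = -3; r = -2.3 − (-3) = 0.7
x=6: ŷ = -5 + 6 = 1; r = 1.7 − 1 = 0.7
x=8: ŷ = -5 + 8 = 3; r = 2.4 − 3 = -0.6
Signs: − + + −
Runs: −×1, +×2, −×1 → 3

3 runs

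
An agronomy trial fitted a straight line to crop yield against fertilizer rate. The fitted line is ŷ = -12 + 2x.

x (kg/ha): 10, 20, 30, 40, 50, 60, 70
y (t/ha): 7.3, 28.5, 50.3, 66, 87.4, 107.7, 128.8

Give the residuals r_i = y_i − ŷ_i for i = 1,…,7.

-0.7, 0.5, 2.3, -2, -0.6, -0.3, 0.8

x=10: ŷ = -12 + 2·10 = 8; r = 7.3 − 8 = -0.7
x=20: ŷ = -12 + 2·20 = 28; r = 28.5 − 28 = 0.5
x=30: ŷ = -12 + 2·30 = 48; r = 50.3 − 48 = 2.3
x=40: ŷ = -12 + 2·40 = 68; r = 66 − 68 = -2
x=50: ŷ = -12 + 2·50 = 88; r = 87.4 − 88 = -0.6
x=60: ŷ = -12 + 2·60 = 108; r = 107.7 − 108 = -0.3
x=70: ŷ = -12 + 2·70 = 128; r = 128.8 − 128 = 0.8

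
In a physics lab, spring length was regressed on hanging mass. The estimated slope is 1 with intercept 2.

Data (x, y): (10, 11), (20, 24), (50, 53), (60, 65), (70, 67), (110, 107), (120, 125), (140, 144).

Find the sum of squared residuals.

x=10: ŷ = 2 + 10 = 12; r = 11 − 12 = -1
x=20: ŷ = 2 + 20 = 22; r = 24 − 22 = 2
x=50: ŷ = 2 + 50 = 52; r = 53 − 52 = 1
x=60: ŷ = 2 + 60 = 62; r = 65 − 62 = 3
x=70: ŷ = 2 + 70 = 72; r = 67 − 72 = -5
x=110: ŷ = 2 + 110 = 112; r = 107 − 112 = -5
x=120: ŷ = 2 + 120 = 122; r = 125 − 122 = 3
x=140: ŷ = 2 + 140 = 142; r = 144 − 142 = 2
SSE = 1 + 4 + 1 + 9 + 25 + 25 + 9 + 4 = 78

SSE = 78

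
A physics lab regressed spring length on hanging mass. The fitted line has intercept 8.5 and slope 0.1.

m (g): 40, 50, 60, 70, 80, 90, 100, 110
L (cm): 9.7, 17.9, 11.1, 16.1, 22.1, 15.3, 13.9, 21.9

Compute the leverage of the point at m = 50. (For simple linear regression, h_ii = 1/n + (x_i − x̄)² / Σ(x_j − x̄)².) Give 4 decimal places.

m̄ = (40 + 50 + 60 + 70 + 80 + 90 + 100 + 110)/8 = 75
Σ(m − m̄)² = 1225 + 625 + 225 + 25 + 25 + 225 + 625 + 1225 = 4200
h = 1/8 + (-25)²/4200 = 0.125 + 0.14881 = 0.2738

h = 0.2738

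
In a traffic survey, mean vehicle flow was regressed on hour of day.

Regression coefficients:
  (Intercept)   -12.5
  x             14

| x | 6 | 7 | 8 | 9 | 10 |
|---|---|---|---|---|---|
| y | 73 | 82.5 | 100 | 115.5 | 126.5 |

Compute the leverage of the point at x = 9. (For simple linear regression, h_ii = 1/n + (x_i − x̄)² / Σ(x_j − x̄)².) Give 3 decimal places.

h = 0.300

x̄ = (6 + 7 + 8 + 9 + 10)/5 = 8
Σ(x − x̄)² = 4 + 1 + 0 + 1 + 4 = 10
h = 1/5 + (1)²/10 = 0.2 + 0.1 = 0.300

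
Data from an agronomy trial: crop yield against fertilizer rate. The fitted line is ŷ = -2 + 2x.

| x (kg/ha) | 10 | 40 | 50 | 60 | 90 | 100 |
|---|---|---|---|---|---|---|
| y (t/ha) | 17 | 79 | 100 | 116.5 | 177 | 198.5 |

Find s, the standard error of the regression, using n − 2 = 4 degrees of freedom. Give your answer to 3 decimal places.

s = 1.541

x=10: ŷ = -2 + 2·10 = 18; r = 17 − 18 = -1
x=40: ŷ = -2 + 2·40 = 78; r = 79 − 78 = 1
x=50: ŷ = -2 + 2·50 = 98; r = 100 − 98 = 2
x=60: ŷ = -2 + 2·60 = 118; r = 116.5 − 118 = -1.5
x=90: ŷ = -2 + 2·90 = 178; r = 177 − 178 = -1
x=100: ŷ = -2 + 2·100 = 198; r = 198.5 − 198 = 0.5
SSE = 1 + 1 + 4 + 2.25 + 1 + 0.25 = 9.5
s = √(9.5/4) = √2.375 ≈ 1.541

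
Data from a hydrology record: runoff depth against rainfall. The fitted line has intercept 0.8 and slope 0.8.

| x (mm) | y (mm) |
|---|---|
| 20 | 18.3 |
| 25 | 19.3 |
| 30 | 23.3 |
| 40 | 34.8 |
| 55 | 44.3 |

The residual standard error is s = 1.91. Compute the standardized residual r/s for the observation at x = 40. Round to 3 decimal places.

1.047

ŷ = 0.8 + 0.8·40 = 32.8
r = 34.8 − 32.8 = 2
r/s = 2 / 1.91 = 1.047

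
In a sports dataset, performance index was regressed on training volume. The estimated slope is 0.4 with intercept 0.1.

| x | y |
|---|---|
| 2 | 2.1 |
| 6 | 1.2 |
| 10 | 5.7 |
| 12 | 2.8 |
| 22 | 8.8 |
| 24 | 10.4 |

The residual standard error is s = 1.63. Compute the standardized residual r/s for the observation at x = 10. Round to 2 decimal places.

0.98

ŷ = 0.1 + 0.4·10 = 4.1
r = 5.7 − 4.1 = 1.6
r/s = 1.6 / 1.63 = 0.98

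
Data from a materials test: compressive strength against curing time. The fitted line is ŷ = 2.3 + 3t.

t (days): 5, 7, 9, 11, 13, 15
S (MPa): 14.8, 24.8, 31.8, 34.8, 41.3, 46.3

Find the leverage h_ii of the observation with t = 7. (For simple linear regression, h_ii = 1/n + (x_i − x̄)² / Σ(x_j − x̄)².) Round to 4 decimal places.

t̄ = (5 + 7 + 9 + 11 + 13 + 15)/6 = 10
Σ(t − t̄)² = 25 + 9 + 1 + 1 + 9 + 25 = 70
h = 1/6 + (-3)²/70 = 0.166667 + 0.128571 = 0.2952

h = 0.2952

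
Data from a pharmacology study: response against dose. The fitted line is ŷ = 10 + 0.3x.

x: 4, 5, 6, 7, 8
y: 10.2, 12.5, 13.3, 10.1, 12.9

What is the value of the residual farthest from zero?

e = -2

x=4: ŷ = 10 + 0.3·4 = 11.2; e = 10.2 − 11.2 = -1
x=5: ŷ = 10 + 0.3·5 = 11.5; e = 12.5 − 11.5 = 1
x=6: ŷ = 10 + 0.3·6 = 11.8; e = 13.3 − 11.8 = 1.5
x=7: ŷ = 10 + 0.3·7 = 12.1; e = 10.1 − 12.1 = -2
x=8: ŷ = 10 + 0.3·8 = 12.4; e = 12.9 − 12.4 = 0.5
Largest |e| is 2 at x = 7, residual -2.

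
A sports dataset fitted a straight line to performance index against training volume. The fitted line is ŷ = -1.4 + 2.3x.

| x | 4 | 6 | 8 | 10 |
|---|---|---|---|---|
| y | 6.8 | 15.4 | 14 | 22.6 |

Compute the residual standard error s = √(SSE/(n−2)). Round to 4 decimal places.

s = 3.1623

x=4: ŷ = -1.4 + 2.3·4 = 7.8; r = 6.8 − 7.8 = -1
x=6: ŷ = -1.4 + 2.3·6 = 12.4; r = 15.4 − 12.4 = 3
x=8: ŷ = -1.4 + 2.3·8 = 17; r = 14 − 17 = -3
x=10: ŷ = -1.4 + 2.3·10 = 21.6; r = 22.6 − 21.6 = 1
SSE = 1 + 9 + 9 + 1 = 20
s = √(20/2) = √10 ≈ 3.1623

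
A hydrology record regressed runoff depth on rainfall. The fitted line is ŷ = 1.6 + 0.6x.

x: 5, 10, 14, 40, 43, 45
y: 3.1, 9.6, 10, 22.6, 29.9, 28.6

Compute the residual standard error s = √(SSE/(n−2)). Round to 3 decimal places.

s = 2.318

x=5: ŷ = 1.6 + 0.6·5 = 4.6; e = 3.1 − 4.6 = -1.5
x=10: ŷ = 1.6 + 0.6·10 = 7.6; e = 9.6 − 7.6 = 2
x=14: ŷ = 1.6 + 0.6·14 = 10; e = 10 − 10 = 0
x=40: ŷ = 1.6 + 0.6·40 = 25.6; e = 22.6 − 25.6 = -3
x=43: ŷ = 1.6 + 0.6·43 = 27.4; e = 29.9 − 27.4 = 2.5
x=45: ŷ = 1.6 + 0.6·45 = 28.6; e = 28.6 − 28.6 = 0
SSE = 2.25 + 4 + 0 + 9 + 6.25 + 0 = 21.5
s = √(21.5/4) = √5.375 ≈ 2.318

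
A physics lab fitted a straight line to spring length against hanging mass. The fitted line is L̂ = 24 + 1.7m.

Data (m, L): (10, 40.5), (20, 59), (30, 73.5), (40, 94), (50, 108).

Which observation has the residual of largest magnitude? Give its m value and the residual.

m=10: L̂ = 24 + 1.7·10 = 41; r = 40.5 − 41 = -0.5
m=20: L̂ = 24 + 1.7·20 = 58; r = 59 − 58 = 1
m=30: L̂ = 24 + 1.7·30 = 75; r = 73.5 − 75 = -1.5
m=40: L̂ = 24 + 1.7·40 = 92; r = 94 − 92 = 2
m=50: L̂ = 24 + 1.7·50 = 109; r = 108 − 109 = -1
Largest |r| is 2 at m = 40, residual 2.

m = 40, r = 2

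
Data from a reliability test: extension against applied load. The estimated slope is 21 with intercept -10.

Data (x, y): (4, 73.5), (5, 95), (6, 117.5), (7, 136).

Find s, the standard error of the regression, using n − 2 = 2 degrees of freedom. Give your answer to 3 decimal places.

s = 1.323

x=4: ŷ = -10 + 21·4 = 74; r = 73.5 − 74 = -0.5
x=5: ŷ = -10 + 21·5 = 95; r = 95 − 95 = 0
x=6: ŷ = -10 + 21·6 = 116; r = 117.5 − 116 = 1.5
x=7: ŷ = -10 + 21·7 = 137; r = 136 − 137 = -1
SSE = 0.25 + 0 + 2.25 + 1 = 3.5
s = √(3.5/2) = √1.75 ≈ 1.323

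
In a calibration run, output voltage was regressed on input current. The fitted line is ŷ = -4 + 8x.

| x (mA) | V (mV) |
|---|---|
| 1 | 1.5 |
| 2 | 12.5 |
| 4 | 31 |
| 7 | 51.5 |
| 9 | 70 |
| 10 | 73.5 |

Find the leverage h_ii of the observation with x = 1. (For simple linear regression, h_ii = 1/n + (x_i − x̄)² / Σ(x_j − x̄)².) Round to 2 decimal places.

h = 0.46

x̄ = (1 + 2 + 4 + 7 + 9 + 10)/6 = 5.5
Σ(x − x̄)² = 20.25 + 12.25 + 2.25 + 2.25 + 12.25 + 20.25 = 69.5
h = 1/6 + (-4.5)²/69.5 = 0.166667 + 0.291367 = 0.46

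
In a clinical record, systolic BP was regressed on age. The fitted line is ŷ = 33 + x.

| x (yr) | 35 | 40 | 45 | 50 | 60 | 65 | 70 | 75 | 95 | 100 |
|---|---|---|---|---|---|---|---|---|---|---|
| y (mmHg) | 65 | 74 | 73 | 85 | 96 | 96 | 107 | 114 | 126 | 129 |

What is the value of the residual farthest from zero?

e = 6

x=35: ŷ = 33 + 35 = 68; e = 65 − 68 = -3
x=40: ŷ = 33 + 40 = 73; e = 74 − 73 = 1
x=45: ŷ = 33 + 45 = 78; e = 73 − 78 = -5
x=50: ŷ = 33 + 50 = 83; e = 85 − 83 = 2
x=60: ŷ = 33 + 60 = 93; e = 96 − 93 = 3
x=65: ŷ = 33 + 65 = 98; e = 96 − 98 = -2
x=70: ŷ = 33 + 70 = 103; e = 107 − 103 = 4
x=75: ŷ = 33 + 75 = 108; e = 114 − 108 = 6
x=95: ŷ = 33 + 95 = 128; e = 126 − 128 = -2
x=100: ŷ = 33 + 100 = 133; e = 129 − 133 = -4
Largest |e| is 6 at x = 75, residual 6.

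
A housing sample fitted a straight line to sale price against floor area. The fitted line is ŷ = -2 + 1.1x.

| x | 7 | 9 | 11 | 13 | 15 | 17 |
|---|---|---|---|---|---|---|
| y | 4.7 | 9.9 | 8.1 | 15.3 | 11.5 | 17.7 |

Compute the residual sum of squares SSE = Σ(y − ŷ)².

x=7: ŷ = -2 + 1.1·7 = 5.7; r = 4.7 − 5.7 = -1
x=9: ŷ = -2 + 1.1·9 = 7.9; r = 9.9 − 7.9 = 2
x=11: ŷ = -2 + 1.1·11 = 10.1; r = 8.1 − 10.1 = -2
x=13: ŷ = -2 + 1.1·13 = 12.3; r = 15.3 − 12.3 = 3
x=15: ŷ = -2 + 1.1·15 = 14.5; r = 11.5 − 14.5 = -3
x=17: ŷ = -2 + 1.1·17 = 16.7; r = 17.7 − 16.7 = 1
SSE = 1 + 4 + 4 + 9 + 9 + 1 = 28

SSE = 28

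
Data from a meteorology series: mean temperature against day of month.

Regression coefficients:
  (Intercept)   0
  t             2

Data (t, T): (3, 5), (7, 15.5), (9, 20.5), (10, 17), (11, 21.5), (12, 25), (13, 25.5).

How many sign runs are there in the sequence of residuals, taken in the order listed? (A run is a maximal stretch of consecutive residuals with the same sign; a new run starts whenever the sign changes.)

t=3: T̂ = 2·3 = 6; e = 5 − 6 = -1
t=7: T̂ = 2·7 = 14; e = 15.5 − 14 = 1.5
t=9: T̂ = 2·9 = 18; e = 20.5 − 18 = 2.5
t=10: T̂ = 2·10 = 20; e = 17 − 20 = -3
t=11: T̂ = 2·11 = 22; e = 21.5 − 22 = -0.5
t=12: T̂ = 2·12 = 24; e = 25 − 24 = 1
t=13: T̂ = 2·13 = 26; e = 25.5 − 26 = -0.5
Signs: − + + − − + −
Runs: −×1, +×2, −×2, +×1, −×1 → 5

5 runs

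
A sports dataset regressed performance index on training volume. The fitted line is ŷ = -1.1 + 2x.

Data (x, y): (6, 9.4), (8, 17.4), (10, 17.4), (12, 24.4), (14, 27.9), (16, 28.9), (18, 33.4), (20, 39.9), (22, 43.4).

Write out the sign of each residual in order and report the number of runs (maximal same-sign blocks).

x=6: ŷ = -1.1 + 2·6 = 10.9; e = 9.4 − 10.9 = -1.5
x=8: ŷ = -1.1 + 2·8 = 14.9; e = 17.4 − 14.9 = 2.5
x=10: ŷ = -1.1 + 2·10 = 18.9; e = 17.4 − 18.9 = -1.5
x=12: ŷ = -1.1 + 2·12 = 22.9; e = 24.4 − 22.9 = 1.5
x=14: ŷ = -1.1 + 2·14 = 26.9; e = 27.9 − 26.9 = 1
x=16: ŷ = -1.1 + 2·16 = 30.9; e = 28.9 − 30.9 = -2
x=18: ŷ = -1.1 + 2·18 = 34.9; e = 33.4 − 34.9 = -1.5
x=20: ŷ = -1.1 + 2·20 = 38.9; e = 39.9 − 38.9 = 1
x=22: ŷ = -1.1 + 2·22 = 42.9; e = 43.4 − 42.9 = 0.5
Signs: − + − + + − − + +
Runs: −×1, +×1, −×1, +×2, −×2, +×2 → 6

6 runs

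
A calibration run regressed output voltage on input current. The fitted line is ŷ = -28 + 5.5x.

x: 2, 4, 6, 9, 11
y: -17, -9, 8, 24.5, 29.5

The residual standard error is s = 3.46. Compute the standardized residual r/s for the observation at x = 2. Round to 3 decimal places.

0.000

ŷ = -28 + 5.5·2 = -17
r = -17 − (-17) = 0
r/s = 0 / 3.46 = 0.000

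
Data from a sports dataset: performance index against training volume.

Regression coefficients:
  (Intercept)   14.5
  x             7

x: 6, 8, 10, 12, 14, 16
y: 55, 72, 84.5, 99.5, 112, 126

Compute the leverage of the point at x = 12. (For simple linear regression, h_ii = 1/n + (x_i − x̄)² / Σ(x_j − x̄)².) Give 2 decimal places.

x̄ = (6 + 8 + 10 + 12 + 14 + 16)/6 = 11
Σ(x − x̄)² = 25 + 9 + 1 + 1 + 9 + 25 = 70
h = 1/6 + (1)²/70 = 0.166667 + 0.0142857 = 0.18

h = 0.18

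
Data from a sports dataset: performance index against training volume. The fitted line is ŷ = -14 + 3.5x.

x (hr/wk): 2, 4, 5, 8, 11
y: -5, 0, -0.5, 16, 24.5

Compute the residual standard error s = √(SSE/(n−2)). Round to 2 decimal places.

s = 2.83

x=2: ŷ = -14 + 3.5·2 = -7; r = -5 − (-7) = 2
x=4: ŷ = -14 + 3.5·4 = 0; r = 0 − 0 = 0
x=5: ŷ = -14 + 3.5·5 = 3.5; r = -0.5 − 3.5 = -4
x=8: ŷ = -14 + 3.5·8 = 14; r = 16 − 14 = 2
x=11: ŷ = -14 + 3.5·11 = 24.5; r = 24.5 − 24.5 = 0
SSE = 4 + 0 + 16 + 4 + 0 = 24
s = √(24/3) = √8 ≈ 2.83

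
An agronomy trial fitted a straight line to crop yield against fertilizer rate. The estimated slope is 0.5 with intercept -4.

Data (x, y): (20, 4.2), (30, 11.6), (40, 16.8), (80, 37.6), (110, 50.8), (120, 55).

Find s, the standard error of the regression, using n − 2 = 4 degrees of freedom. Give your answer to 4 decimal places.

s = 1.4000

x=20: ŷ = -4 + 0.5·20 = 6; r = 4.2 − 6 = -1.8
x=30: ŷ = -4 + 0.5·30 = 11; r = 11.6 − 11 = 0.6
x=40: ŷ = -4 + 0.5·40 = 16; r = 16.8 − 16 = 0.8
x=80: ŷ = -4 + 0.5·80 = 36; r = 37.6 − 36 = 1.6
x=110: ŷ = -4 + 0.5·110 = 51; r = 50.8 − 51 = -0.2
x=120: ŷ = -4 + 0.5·120 = 56; r = 55 − 56 = -1
SSE = 3.24 + 0.36 + 0.64 + 2.56 + 0.04 + 1 = 7.84
s = √(7.84/4) = √1.96 ≈ 1.4000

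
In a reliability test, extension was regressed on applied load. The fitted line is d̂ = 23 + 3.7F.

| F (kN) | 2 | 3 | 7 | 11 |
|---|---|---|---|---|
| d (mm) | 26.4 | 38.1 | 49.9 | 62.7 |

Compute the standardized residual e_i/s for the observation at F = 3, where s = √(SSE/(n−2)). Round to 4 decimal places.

0.9701

F=2: d̂ = 23 + 3.7·2 = 30.4; e = 26.4 − 30.4 = -4
F=3: d̂ = 23 + 3.7·3 = 34.1; e = 38.1 − 34.1 = 4
F=7: d̂ = 23 + 3.7·7 = 48.9; e = 49.9 − 48.9 = 1
F=11: d̂ = 23 + 3.7·11 = 63.7; e = 62.7 − 63.7 = -1
SSE = 16 + 16 + 1 + 1 = 34
s = √(34/2) = 4.12311
e/s = 4 / 4.12311 = 0.9701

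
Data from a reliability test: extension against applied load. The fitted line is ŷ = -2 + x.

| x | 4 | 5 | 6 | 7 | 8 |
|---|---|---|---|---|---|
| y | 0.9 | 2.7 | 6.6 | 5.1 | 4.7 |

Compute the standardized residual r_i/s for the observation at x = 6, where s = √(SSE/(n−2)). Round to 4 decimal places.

x=4: ŷ = -2 + 4 = 2; r = 0.9 − 2 = -1.1
x=5: ŷ = -2 + 5 = 3; r = 2.7 − 3 = -0.3
x=6: ŷ = -2 + 6 = 4; r = 6.6 − 4 = 2.6
x=7: ŷ = -2 + 7 = 5; r = 5.1 − 5 = 0.1
x=8: ŷ = -2 + 8 = 6; r = 4.7 − 6 = -1.3
SSE = 1.21 + 0.09 + 6.76 + 0.01 + 1.69 = 9.76
s = √(9.76/3) = 1.8037
r/s = 2.6 / 1.8037 = 1.4415

1.4415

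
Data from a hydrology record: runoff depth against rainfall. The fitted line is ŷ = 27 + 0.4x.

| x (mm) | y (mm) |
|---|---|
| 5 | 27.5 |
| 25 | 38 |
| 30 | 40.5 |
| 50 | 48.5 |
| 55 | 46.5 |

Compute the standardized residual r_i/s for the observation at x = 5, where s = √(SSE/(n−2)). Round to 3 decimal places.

x=5: ŷ = 27 + 0.4·5 = 29; r = 27.5 − 29 = -1.5
x=25: ŷ = 27 + 0.4·25 = 37; r = 38 − 37 = 1
x=30: ŷ = 27 + 0.4·30 = 39; r = 40.5 − 39 = 1.5
x=50: ŷ = 27 + 0.4·50 = 47; r = 48.5 − 47 = 1.5
x=55: ŷ = 27 + 0.4·55 = 49; r = 46.5 − 49 = -2.5
SSE = 2.25 + 1 + 2.25 + 2.25 + 6.25 = 14
s = √(14/3) = 2.16025
r/s = -1.5 / 2.16025 = -0.694

-0.694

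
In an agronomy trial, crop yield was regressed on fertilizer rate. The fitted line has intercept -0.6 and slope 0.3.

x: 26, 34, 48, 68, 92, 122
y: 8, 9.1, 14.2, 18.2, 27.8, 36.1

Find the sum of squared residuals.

SSE = 4.26

x=26: ŷ = -0.6 + 0.3·26 = 7.2; r = 8 − 7.2 = 0.8
x=34: ŷ = -0.6 + 0.3·34 = 9.6; r = 9.1 − 9.6 = -0.5
x=48: ŷ = -0.6 + 0.3·48 = 13.8; r = 14.2 − 13.8 = 0.4
x=68: ŷ = -0.6 + 0.3·68 = 19.8; r = 18.2 − 19.8 = -1.6
x=92: ŷ = -0.6 + 0.3·92 = 27; r = 27.8 − 27 = 0.8
x=122: ŷ = -0.6 + 0.3·122 = 36; r = 36.1 − 36 = 0.1
SSE = 0.64 + 0.25 + 0.16 + 2.56 + 0.64 + 0.01 = 4.26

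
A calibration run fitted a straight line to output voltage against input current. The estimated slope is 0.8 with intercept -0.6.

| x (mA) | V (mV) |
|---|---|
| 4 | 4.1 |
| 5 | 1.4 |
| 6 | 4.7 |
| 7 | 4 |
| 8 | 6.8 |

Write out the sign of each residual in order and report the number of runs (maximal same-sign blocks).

5 runs

x=4: V̂ = -0.6 + 0.8·4 = 2.6; e = 4.1 − 2.6 = 1.5
x=5: V̂ = -0.6 + 0.8·5 = 3.4; e = 1.4 − 3.4 = -2
x=6: V̂ = -0.6 + 0.8·6 = 4.2; e = 4.7 − 4.2 = 0.5
x=7: V̂ = -0.6 + 0.8·7 = 5; e = 4 − 5 = -1
x=8: V̂ = -0.6 + 0.8·8 = 5.8; e = 6.8 − 5.8 = 1
Signs: + − + − +
Runs: +×1, −×1, +×1, −×1, +×1 → 5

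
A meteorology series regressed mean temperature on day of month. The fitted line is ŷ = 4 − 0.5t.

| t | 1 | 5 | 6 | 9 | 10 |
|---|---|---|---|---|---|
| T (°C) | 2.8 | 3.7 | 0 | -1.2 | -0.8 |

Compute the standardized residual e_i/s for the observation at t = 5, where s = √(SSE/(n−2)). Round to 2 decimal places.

t=1: ŷ = 4 − 0.5·1 = 3.5; e = 2.8 − 3.5 = -0.7
t=5: ŷ = 4 − 0.5·5 = 1.5; e = 3.7 − 1.5 = 2.2
t=6: ŷ = 4 − 0.5·6 = 1; e = 0 − 1 = -1
t=9: ŷ = 4 − 0.5·9 = -0.5; e = -1.2 − (-0.5) = -0.7
t=10: ŷ = 4 − 0.5·10 = -1; e = -0.8 − (-1) = 0.2
SSE = 0.49 + 4.84 + 1 + 0.49 + 0.04 = 6.86
s = √(6.86/3) = 1.51217
e/s = 2.2 / 1.51217 = 1.45

1.45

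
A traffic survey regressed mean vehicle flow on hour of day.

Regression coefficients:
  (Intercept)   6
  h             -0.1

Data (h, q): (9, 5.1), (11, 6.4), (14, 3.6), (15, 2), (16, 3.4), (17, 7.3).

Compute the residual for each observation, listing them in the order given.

h=9: ŷ = 6 − 0.1·9 = 5.1; e = 5.1 − 5.1 = 0
h=11: ŷ = 6 − 0.1·11 = 4.9; e = 6.4 − 4.9 = 1.5
h=14: ŷ = 6 − 0.1·14 = 4.6; e = 3.6 − 4.6 = -1
h=15: ŷ = 6 − 0.1·15 = 4.5; e = 2 − 4.5 = -2.5
h=16: ŷ = 6 − 0.1·16 = 4.4; e = 3.4 − 4.4 = -1
h=17: ŷ = 6 − 0.1·17 = 4.3; e = 7.3 − 4.3 = 3

0, 1.5, -1, -2.5, -1, 3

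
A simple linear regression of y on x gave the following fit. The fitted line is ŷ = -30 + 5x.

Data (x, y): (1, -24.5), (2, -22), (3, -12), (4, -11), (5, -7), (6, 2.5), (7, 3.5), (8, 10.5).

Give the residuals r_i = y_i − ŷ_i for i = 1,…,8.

0.5, -2, 3, -1, -2, 2.5, -1.5, 0.5

x=1: ŷ = -30 + 5·1 = -25; r = -24.5 − (-25) = 0.5
x=2: ŷ = -30 + 5·2 = -20; r = -22 − (-20) = -2
x=3: ŷ = -30 + 5·3 = -15; r = -12 − (-15) = 3
x=4: ŷ = -30 + 5·4 = -10; r = -11 − (-10) = -1
x=5: ŷ = -30 + 5·5 = -5; r = -7 − (-5) = -2
x=6: ŷ = -30 + 5·6 = 0; r = 2.5 − 0 = 2.5
x=7: ŷ = -30 + 5·7 = 5; r = 3.5 − 5 = -1.5
x=8: ŷ = -30 + 5·8 = 10; r = 10.5 − 10 = 0.5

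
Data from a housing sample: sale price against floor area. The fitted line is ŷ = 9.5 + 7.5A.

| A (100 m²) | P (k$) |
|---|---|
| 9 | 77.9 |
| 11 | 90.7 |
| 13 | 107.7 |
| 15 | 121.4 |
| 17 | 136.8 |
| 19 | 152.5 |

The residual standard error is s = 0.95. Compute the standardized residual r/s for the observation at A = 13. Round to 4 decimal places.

0.7368

ŷ = 9.5 + 7.5·13 = 107
r = 107.7 − 107 = 0.7
r/s = 0.7 / 0.95 = 0.7368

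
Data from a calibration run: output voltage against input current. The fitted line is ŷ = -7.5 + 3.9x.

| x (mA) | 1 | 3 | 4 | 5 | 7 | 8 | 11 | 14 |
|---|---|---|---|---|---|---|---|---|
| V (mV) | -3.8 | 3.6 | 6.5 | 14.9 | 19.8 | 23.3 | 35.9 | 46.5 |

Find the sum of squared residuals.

SSE = 12.14

x=1: ŷ = -7.5 + 3.9·1 = -3.6; r = -3.8 − (-3.6) = -0.2
x=3: ŷ = -7.5 + 3.9·3 = 4.2; r = 3.6 − 4.2 = -0.6
x=4: ŷ = -7.5 + 3.9·4 = 8.1; r = 6.5 − 8.1 = -1.6
x=5: ŷ = -7.5 + 3.9·5 = 12; r = 14.9 − 12 = 2.9
x=7: ŷ = -7.5 + 3.9·7 = 19.8; r = 19.8 − 19.8 = 0
x=8: ŷ = -7.5 + 3.9·8 = 23.7; r = 23.3 − 23.7 = -0.4
x=11: ŷ = -7.5 + 3.9·11 = 35.4; r = 35.9 − 35.4 = 0.5
x=14: ŷ = -7.5 + 3.9·14 = 47.1; r = 46.5 − 47.1 = -0.6
SSE = 0.04 + 0.36 + 2.56 + 8.41 + 0 + 0.16 + 0.25 + 0.36 = 12.14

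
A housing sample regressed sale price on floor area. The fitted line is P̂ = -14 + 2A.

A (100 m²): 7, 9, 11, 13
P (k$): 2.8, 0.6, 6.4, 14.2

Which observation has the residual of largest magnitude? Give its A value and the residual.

A = 9, e = -3.4

A=7: P̂ = -14 + 2·7 = 0; e = 2.8 − 0 = 2.8
A=9: P̂ = -14 + 2·9 = 4; e = 0.6 − 4 = -3.4
A=11: P̂ = -14 + 2·11 = 8; e = 6.4 − 8 = -1.6
A=13: P̂ = -14 + 2·13 = 12; e = 14.2 − 12 = 2.2
Largest |e| is 3.4 at A = 9, residual -3.4.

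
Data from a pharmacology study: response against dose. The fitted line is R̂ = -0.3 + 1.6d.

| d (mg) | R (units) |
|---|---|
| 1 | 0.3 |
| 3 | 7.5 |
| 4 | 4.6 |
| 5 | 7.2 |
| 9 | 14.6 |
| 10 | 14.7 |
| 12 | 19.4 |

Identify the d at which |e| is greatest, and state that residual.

d = 3, e = 3

d=1: R̂ = -0.3 + 1.6·1 = 1.3; e = 0.3 − 1.3 = -1
d=3: R̂ = -0.3 + 1.6·3 = 4.5; e = 7.5 − 4.5 = 3
d=4: R̂ = -0.3 + 1.6·4 = 6.1; e = 4.6 − 6.1 = -1.5
d=5: R̂ = -0.3 + 1.6·5 = 7.7; e = 7.2 − 7.7 = -0.5
d=9: R̂ = -0.3 + 1.6·9 = 14.1; e = 14.6 − 14.1 = 0.5
d=10: R̂ = -0.3 + 1.6·10 = 15.7; e = 14.7 − 15.7 = -1
d=12: R̂ = -0.3 + 1.6·12 = 18.9; e = 19.4 − 18.9 = 0.5
Largest |e| is 3 at d = 3, residual 3.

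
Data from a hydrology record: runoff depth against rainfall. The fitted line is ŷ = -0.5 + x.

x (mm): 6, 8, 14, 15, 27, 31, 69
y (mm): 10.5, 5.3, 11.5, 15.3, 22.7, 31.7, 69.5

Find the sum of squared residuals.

SSE = 51.36

x=6: ŷ = -0.5 + 6 = 5.5; r = 10.5 − 5.5 = 5
x=8: ŷ = -0.5 + 8 = 7.5; r = 5.3 − 7.5 = -2.2
x=14: ŷ = -0.5 + 14 = 13.5; r = 11.5 − 13.5 = -2
x=15: ŷ = -0.5 + 15 = 14.5; r = 15.3 − 14.5 = 0.8
x=27: ŷ = -0.5 + 27 = 26.5; r = 22.7 − 26.5 = -3.8
x=31: ŷ = -0.5 + 31 = 30.5; r = 31.7 − 30.5 = 1.2
x=69: ŷ = -0.5 + 69 = 68.5; r = 69.5 − 68.5 = 1
SSE = 25 + 4.84 + 4 + 0.64 + 14.44 + 1.44 + 1 = 51.36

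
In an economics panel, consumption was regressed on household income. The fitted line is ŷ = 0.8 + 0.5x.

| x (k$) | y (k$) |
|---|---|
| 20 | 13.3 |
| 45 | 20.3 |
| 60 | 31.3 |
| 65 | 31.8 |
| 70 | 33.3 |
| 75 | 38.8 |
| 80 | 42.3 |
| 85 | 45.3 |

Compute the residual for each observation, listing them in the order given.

2.5, -3, 0.5, -1.5, -2.5, 0.5, 1.5, 2

x=20: ŷ = 0.8 + 0.5·20 = 10.8; e = 13.3 − 10.8 = 2.5
x=45: ŷ = 0.8 + 0.5·45 = 23.3; e = 20.3 − 23.3 = -3
x=60: ŷ = 0.8 + 0.5·60 = 30.8; e = 31.3 − 30.8 = 0.5
x=65: ŷ = 0.8 + 0.5·65 = 33.3; e = 31.8 − 33.3 = -1.5
x=70: ŷ = 0.8 + 0.5·70 = 35.8; e = 33.3 − 35.8 = -2.5
x=75: ŷ = 0.8 + 0.5·75 = 38.3; e = 38.8 − 38.3 = 0.5
x=80: ŷ = 0.8 + 0.5·80 = 40.8; e = 42.3 − 40.8 = 1.5
x=85: ŷ = 0.8 + 0.5·85 = 43.3; e = 45.3 − 43.3 = 2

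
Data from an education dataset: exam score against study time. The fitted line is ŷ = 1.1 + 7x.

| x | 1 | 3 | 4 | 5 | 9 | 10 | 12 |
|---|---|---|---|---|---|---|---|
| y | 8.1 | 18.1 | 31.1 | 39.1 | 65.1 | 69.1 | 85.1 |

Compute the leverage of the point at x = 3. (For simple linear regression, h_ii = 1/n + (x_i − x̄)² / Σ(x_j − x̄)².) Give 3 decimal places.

h = 0.251

x̄ = (1 + 3 + 4 + 5 + 9 + 10 + 12)/7 = 6.28571
Σ(x − x̄)² = 27.9388 + 10.7959 + 5.22449 + 1.65306 + 7.36735 + 13.7959 + 32.6531 = 99.4286
h = 1/7 + (-3.28571)²/99.4286 = 0.142857 + 0.10858 = 0.251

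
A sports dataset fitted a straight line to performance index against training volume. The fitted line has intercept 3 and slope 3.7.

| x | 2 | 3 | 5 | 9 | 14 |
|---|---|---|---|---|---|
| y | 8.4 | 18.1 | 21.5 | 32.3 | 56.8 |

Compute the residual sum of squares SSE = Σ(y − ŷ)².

x=2: ŷ = 3 + 3.7·2 = 10.4; r = 8.4 − 10.4 = -2
x=3: ŷ = 3 + 3.7·3 = 14.1; r = 18.1 − 14.1 = 4
x=5: ŷ = 3 + 3.7·5 = 21.5; r = 21.5 − 21.5 = 0
x=9: ŷ = 3 + 3.7·9 = 36.3; r = 32.3 − 36.3 = -4
x=14: ŷ = 3 + 3.7·14 = 54.8; r = 56.8 − 54.8 = 2
SSE = 4 + 16 + 0 + 16 + 4 = 40

SSE = 40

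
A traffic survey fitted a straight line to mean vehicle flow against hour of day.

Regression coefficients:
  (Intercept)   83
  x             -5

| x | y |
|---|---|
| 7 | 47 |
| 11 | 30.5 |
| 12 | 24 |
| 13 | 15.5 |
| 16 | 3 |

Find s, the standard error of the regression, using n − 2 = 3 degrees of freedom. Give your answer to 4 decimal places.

x=7: ŷ = 83 − 5·7 = 48; e = 47 − 48 = -1
x=11: ŷ = 83 − 5·11 = 28; e = 30.5 − 28 = 2.5
x=12: ŷ = 83 − 5·12 = 23; e = 24 − 23 = 1
x=13: ŷ = 83 − 5·13 = 18; e = 15.5 − 18 = -2.5
x=16: ŷ = 83 − 5·16 = 3; e = 3 − 3 = 0
SSE = 1 + 6.25 + 1 + 6.25 + 0 = 14.5
s = √(14.5/3) = √4.83333 ≈ 2.1985

s = 2.1985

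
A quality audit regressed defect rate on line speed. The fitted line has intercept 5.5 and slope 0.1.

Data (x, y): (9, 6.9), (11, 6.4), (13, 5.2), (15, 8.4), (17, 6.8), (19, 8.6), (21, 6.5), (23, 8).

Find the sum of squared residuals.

x=9: ŷ = 5.5 + 0.1·9 = 6.4; e = 6.9 − 6.4 = 0.5
x=11: ŷ = 5.5 + 0.1·11 = 6.6; e = 6.4 − 6.6 = -0.2
x=13: ŷ = 5.5 + 0.1·13 = 6.8; e = 5.2 − 6.8 = -1.6
x=15: ŷ = 5.5 + 0.1·15 = 7; e = 8.4 − 7 = 1.4
x=17: ŷ = 5.5 + 0.1·17 = 7.2; e = 6.8 − 7.2 = -0.4
x=19: ŷ = 5.5 + 0.1·19 = 7.4; e = 8.6 − 7.4 = 1.2
x=21: ŷ = 5.5 + 0.1·21 = 7.6; e = 6.5 − 7.6 = -1.1
x=23: ŷ = 5.5 + 0.1·23 = 7.8; e = 8 − 7.8 = 0.2
SSE = 0.25 + 0.04 + 2.56 + 1.96 + 0.16 + 1.44 + 1.21 + 0.04 = 7.66

SSE = 7.66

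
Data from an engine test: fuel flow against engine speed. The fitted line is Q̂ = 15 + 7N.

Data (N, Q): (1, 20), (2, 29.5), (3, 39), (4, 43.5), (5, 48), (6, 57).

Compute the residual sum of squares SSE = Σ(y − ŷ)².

N=1: Q̂ = 15 + 7·1 = 22; r = 20 − 22 = -2
N=2: Q̂ = 15 + 7·2 = 29; r = 29.5 − 29 = 0.5
N=3: Q̂ = 15 + 7·3 = 36; r = 39 − 36 = 3
N=4: Q̂ = 15 + 7·4 = 43; r = 43.5 − 43 = 0.5
N=5: Q̂ = 15 + 7·5 = 50; r = 48 − 50 = -2
N=6: Q̂ = 15 + 7·6 = 57; r = 57 − 57 = 0
SSE = 4 + 0.25 + 9 + 0.25 + 4 + 0 = 17.5

SSE = 17.5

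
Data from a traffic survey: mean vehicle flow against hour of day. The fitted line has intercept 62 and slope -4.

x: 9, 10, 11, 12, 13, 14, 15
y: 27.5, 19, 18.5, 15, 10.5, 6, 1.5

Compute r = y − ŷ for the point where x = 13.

r = 0.5

ŷ = 62 − 4·13 = 10
r = 10.5 − 10 = 0.5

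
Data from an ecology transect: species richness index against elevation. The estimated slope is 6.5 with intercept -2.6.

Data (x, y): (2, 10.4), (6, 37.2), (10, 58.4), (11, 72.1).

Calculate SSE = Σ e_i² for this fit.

x=2: ŷ = -2.6 + 6.5·2 = 10.4; e = 10.4 − 10.4 = 0
x=6: ŷ = -2.6 + 6.5·6 = 36.4; e = 37.2 − 36.4 = 0.8
x=10: ŷ = -2.6 + 6.5·10 = 62.4; e = 58.4 − 62.4 = -4
x=11: ŷ = -2.6 + 6.5·11 = 68.9; e = 72.1 − 68.9 = 3.2
SSE = 0 + 0.64 + 16 + 10.24 = 26.88

SSE = 26.88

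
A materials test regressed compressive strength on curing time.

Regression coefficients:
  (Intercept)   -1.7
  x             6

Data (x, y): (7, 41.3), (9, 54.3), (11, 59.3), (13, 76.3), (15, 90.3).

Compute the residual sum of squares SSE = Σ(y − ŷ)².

x=7: ŷ = -1.7 + 6·7 = 40.3; r = 41.3 − 40.3 = 1
x=9: ŷ = -1.7 + 6·9 = 52.3; r = 54.3 − 52.3 = 2
x=11: ŷ = -1.7 + 6·11 = 64.3; r = 59.3 − 64.3 = -5
x=13: ŷ = -1.7 + 6·13 = 76.3; r = 76.3 − 76.3 = 0
x=15: ŷ = -1.7 + 6·15 = 88.3; r = 90.3 − 88.3 = 2
SSE = 1 + 4 + 25 + 0 + 4 = 34

SSE = 34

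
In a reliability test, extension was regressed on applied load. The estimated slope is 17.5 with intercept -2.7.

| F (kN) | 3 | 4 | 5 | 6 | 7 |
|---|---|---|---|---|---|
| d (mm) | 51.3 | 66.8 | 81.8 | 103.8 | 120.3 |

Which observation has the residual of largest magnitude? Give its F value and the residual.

F = 5, e = -3

F=3: ŷ = -2.7 + 17.5·3 = 49.8; e = 51.3 − 49.8 = 1.5
F=4: ŷ = -2.7 + 17.5·4 = 67.3; e = 66.8 − 67.3 = -0.5
F=5: ŷ = -2.7 + 17.5·5 = 84.8; e = 81.8 − 84.8 = -3
F=6: ŷ = -2.7 + 17.5·6 = 102.3; e = 103.8 − 102.3 = 1.5
F=7: ŷ = -2.7 + 17.5·7 = 119.8; e = 120.3 − 119.8 = 0.5
Largest |e| is 3 at F = 5, residual -3.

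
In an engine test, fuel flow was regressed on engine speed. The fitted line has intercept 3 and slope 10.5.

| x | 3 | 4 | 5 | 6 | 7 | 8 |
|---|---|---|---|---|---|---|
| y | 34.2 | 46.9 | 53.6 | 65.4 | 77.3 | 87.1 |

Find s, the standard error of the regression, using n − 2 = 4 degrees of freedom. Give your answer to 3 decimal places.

x=3: ŷ = 3 + 10.5·3 = 34.5; r = 34.2 − 34.5 = -0.3
x=4: ŷ = 3 + 10.5·4 = 45; r = 46.9 − 45 = 1.9
x=5: ŷ = 3 + 10.5·5 = 55.5; r = 53.6 − 55.5 = -1.9
x=6: ŷ = 3 + 10.5·6 = 66; r = 65.4 − 66 = -0.6
x=7: ŷ = 3 + 10.5·7 = 76.5; r = 77.3 − 76.5 = 0.8
x=8: ŷ = 3 + 10.5·8 = 87; r = 87.1 − 87 = 0.1
SSE = 0.09 + 3.61 + 3.61 + 0.36 + 0.64 + 0.01 = 8.32
s = √(8.32/4) = √2.08 ≈ 1.442

s = 1.442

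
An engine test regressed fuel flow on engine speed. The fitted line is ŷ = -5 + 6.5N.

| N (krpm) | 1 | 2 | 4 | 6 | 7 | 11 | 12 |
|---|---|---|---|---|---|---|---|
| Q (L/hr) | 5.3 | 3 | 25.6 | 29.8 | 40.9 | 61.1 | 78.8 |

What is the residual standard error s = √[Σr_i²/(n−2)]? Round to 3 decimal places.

N=1: ŷ = -5 + 6.5·1 = 1.5; r = 5.3 − 1.5 = 3.8
N=2: ŷ = -5 + 6.5·2 = 8; r = 3 − 8 = -5
N=4: ŷ = -5 + 6.5·4 = 21; r = 25.6 − 21 = 4.6
N=6: ŷ = -5 + 6.5·6 = 34; r = 29.8 − 34 = -4.2
N=7: ŷ = -5 + 6.5·7 = 40.5; r = 40.9 − 40.5 = 0.4
N=11: ŷ = -5 + 6.5·11 = 66.5; r = 61.1 − 66.5 = -5.4
N=12: ŷ = -5 + 6.5·12 = 73; r = 78.8 − 73 = 5.8
SSE = 14.44 + 25 + 21.16 + 17.64 + 0.16 + 29.16 + 33.64 = 141.2
s = √(141.2/5) = √28.24 ≈ 5.314

s = 5.314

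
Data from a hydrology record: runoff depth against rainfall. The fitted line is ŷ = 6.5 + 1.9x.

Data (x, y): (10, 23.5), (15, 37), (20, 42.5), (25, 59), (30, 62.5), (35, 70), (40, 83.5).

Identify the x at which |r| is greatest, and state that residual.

x = 25, r = 5

x=10: ŷ = 6.5 + 1.9·10 = 25.5; r = 23.5 − 25.5 = -2
x=15: ŷ = 6.5 + 1.9·15 = 35; r = 37 − 35 = 2
x=20: ŷ = 6.5 + 1.9·20 = 44.5; r = 42.5 − 44.5 = -2
x=25: ŷ = 6.5 + 1.9·25 = 54; r = 59 − 54 = 5
x=30: ŷ = 6.5 + 1.9·30 = 63.5; r = 62.5 − 63.5 = -1
x=35: ŷ = 6.5 + 1.9·35 = 73; r = 70 − 73 = -3
x=40: ŷ = 6.5 + 1.9·40 = 82.5; r = 83.5 − 82.5 = 1
Largest |r| is 5 at x = 25, residual 5.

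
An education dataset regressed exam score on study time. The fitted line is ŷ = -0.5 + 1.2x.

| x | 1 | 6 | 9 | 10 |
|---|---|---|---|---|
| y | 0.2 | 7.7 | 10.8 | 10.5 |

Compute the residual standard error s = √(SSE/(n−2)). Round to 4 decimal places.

x=1: ŷ = -0.5 + 1.2·1 = 0.7; r = 0.2 − 0.7 = -0.5
x=6: ŷ = -0.5 + 1.2·6 = 6.7; r = 7.7 − 6.7 = 1
x=9: ŷ = -0.5 + 1.2·9 = 10.3; r = 10.8 − 10.3 = 0.5
x=10: ŷ = -0.5 + 1.2·10 = 11.5; r = 10.5 − 11.5 = -1
SSE = 0.25 + 1 + 0.25 + 1 = 2.5
s = √(2.5/2) = √1.25 ≈ 1.1180

s = 1.1180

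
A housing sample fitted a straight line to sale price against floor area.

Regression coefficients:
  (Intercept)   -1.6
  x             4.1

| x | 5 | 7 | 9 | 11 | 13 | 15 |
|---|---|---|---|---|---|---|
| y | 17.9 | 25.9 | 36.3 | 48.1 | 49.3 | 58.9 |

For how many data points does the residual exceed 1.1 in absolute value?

x=5: ŷ = -1.6 + 4.1·5 = 18.9; r = 17.9 − 18.9 = -1
x=7: ŷ = -1.6 + 4.1·7 = 27.1; r = 25.9 − 27.1 = -1.2
x=9: ŷ = -1.6 + 4.1·9 = 35.3; r = 36.3 − 35.3 = 1
x=11: ŷ = -1.6 + 4.1·11 = 43.5; r = 48.1 − 43.5 = 4.6
x=13: ŷ = -1.6 + 4.1·13 = 51.7; r = 49.3 − 51.7 = -2.4
x=15: ŷ = -1.6 + 4.1·15 = 59.9; r = 58.9 − 59.9 = -1
|r| > 1.1: x=7 (|r|=1.2), x=11 (|r|=4.6), x=13 (|r|=2.4) → 3

3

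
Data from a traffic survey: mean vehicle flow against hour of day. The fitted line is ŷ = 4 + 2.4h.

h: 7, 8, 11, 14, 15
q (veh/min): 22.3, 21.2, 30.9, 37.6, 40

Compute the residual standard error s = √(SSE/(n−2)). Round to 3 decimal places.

s = 1.472

h=7: ŷ = 4 + 2.4·7 = 20.8; e = 22.3 − 20.8 = 1.5
h=8: ŷ = 4 + 2.4·8 = 23.2; e = 21.2 − 23.2 = -2
h=11: ŷ = 4 + 2.4·11 = 30.4; e = 30.9 − 30.4 = 0.5
h=14: ŷ = 4 + 2.4·14 = 37.6; e = 37.6 − 37.6 = 0
h=15: ŷ = 4 + 2.4·15 = 40; e = 40 − 40 = 0
SSE = 2.25 + 4 + 0.25 + 0 + 0 = 6.5
s = √(6.5/3) = √2.16667 ≈ 1.472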